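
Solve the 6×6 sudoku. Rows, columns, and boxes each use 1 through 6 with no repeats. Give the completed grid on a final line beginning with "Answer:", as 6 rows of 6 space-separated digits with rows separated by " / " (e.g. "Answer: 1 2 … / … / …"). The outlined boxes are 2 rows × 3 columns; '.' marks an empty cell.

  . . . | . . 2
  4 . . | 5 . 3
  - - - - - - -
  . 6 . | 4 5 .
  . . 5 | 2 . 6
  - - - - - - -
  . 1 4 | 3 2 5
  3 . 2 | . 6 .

Step 1. [r3c6∈{1}] r3c6 is down to just 1 ⇒ r3c6=1.
Step 2. [r2c3∈{1,6}] across row 2, 6 lands solely at r2c3. So r2c3=6.
Step 3. [r1c3∈{1,3}] in col 3, 1 fits only at r1c3, so r1c3=1.
Step 4. [r1c2∈{3,5}] across row 1, 3 lands solely at r1c2, so r1c2=3.
Step 5. [r4c1∈{1}] r4c1's peers cover all but 1 ⇒ r4c1=1.
Step 6. [r2c2∈{2}] r2c2's peers cover all but 2, so r2c2=2.
Step 7. [r2c5∈{1}] only 1 remains possible at r2c5, so r2c5=1.
Step 8. [r4c2∈{4}] r4c2 is down to just 4, so r4c2=4.
Step 9. [r6c2∈{5}] nothing but 5 survives at r6c2. So r6c2=5.
Step 10. [r5c1∈{6}] r5c1's peers cover all but 6 ⇒ r5c1=6.
Step 11. [r1c5∈{4}] r1c5 is down to just 4 ⇒ r1c5=4.
Step 12. [r6c4∈{1}] r6c4's peers cover all but 1. So r6c4=1.
Step 13. [r3c1∈{2}] r3c1 is down to just 2 ⇒ r3c1=2.
Step 14. [r1c1∈{5}] r1c1 has the single candidate 5, so r1c1=5.
Step 15. [r4c5∈{3}] r4c5 has the single candidate 3 ⇒ r4c5=3.
Step 16. [r3c3∈{3}] r3c3 is down to just 3. So r3c3=3.
Step 17. [r1c4∈{6}] r1c4 has the single candidate 6. So r1c4=6.
Step 18. [r6c6∈{4}] r6c6 is down to just 4 ⇒ r6c6=4.

Answer: 5 3 1 6 4 2 / 4 2 6 5 1 3 / 2 6 3 4 5 1 / 1 4 5 2 3 6 / 6 1 4 3 2 5 / 3 5 2 1 6 4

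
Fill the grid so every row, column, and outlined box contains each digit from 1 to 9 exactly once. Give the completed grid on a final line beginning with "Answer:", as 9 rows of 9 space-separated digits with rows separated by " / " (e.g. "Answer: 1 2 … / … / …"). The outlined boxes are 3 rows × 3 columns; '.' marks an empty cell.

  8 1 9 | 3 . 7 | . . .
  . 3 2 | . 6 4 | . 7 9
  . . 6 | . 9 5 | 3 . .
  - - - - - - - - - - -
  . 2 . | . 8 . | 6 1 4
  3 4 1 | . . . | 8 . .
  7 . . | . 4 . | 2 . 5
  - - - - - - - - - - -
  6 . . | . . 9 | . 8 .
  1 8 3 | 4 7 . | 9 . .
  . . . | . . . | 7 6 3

Step 1. [r1c5∈{2}] nothing but 2 survives at r1c5, so r1c5=2.
Step 2. [r9c1∈{2,4,5,9}] across col 1, 2 lands solely at r9c1. So r9c1=2.
Step 3. [r4c3∈{5}] only 5 remains possible at r4c3. So r4c3=5.
Step 4. [r7c7∈{1,4,5}] r7c7 is the only open cell in box 9 admitting 4. So r7c7=4.
Step 5. [r7c9∈{1,2}] in box 9, 1 fits only at r7c9. So r7c9=1.
Step 6. [r3c4∈{1,8}] row 3 places 1 nowhere but r3c4. So r3c4=1.
Step 7. [r5c5∈{5}] r5c5's peers cover all but 5. So r5c5=5.
Step 8. [r8c6∈{2,6}] row 8 places 6 nowhere but r8c6, so r8c6=6.
Step 9. [r5c4∈{2,6,7,9}] r5c4 is the only open cell in row 5 admitting 6 ⇒ r5c4=6.
Step 10. [r6c4∈{9}] nothing but 9 survives at r6c4. So r6c4=9.
Step 11. [r6c6∈{1,3}] in row 6, 1 fits only at r6c6, so r6c6=1.
Step 12. [r8c9∈{2}] r8c9's peers cover all but 2, so r8c9=2.
Step 13. [r1c8∈{4,5}] in row 1, 4 fits only at r1c8 ⇒ r1c8=4.
Step 14. [r1c7∈{5}] r1c7 has the single candidate 5. So r1c7=5.
Step 15. [r9c2∈{5,9}] 9 has one home in row 9: r9c2. So r9c2=9.
Step 16. [r7c2∈{5,7}] across col 2, 5 lands solely at r7c2, so r7c2=5.
Step 17. [r9c6∈{8}] nothing but 8 survives at r9c6. So r9c6=8.
Step 18. [r3c1∈{4}] r3c1's peers cover all but 4. So r3c1=4.
Step 19. [r3c2∈{7}] r3c2 is down to just 7 ⇒ r3c2=7.
Step 20. [r9c5∈{1}] r9c5 has the single candidate 1 ⇒ r9c5=1.
Step 21. [r7c5∈{3}] only 3 remains possible at r7c5 ⇒ r7c5=3.
Step 22. [r7c3∈{7}] r7c3's peers cover all but 7, so r7c3=7.
Step 23. [r4c1∈{9}] nothing but 9 survives at r4c1, so r4c1=9.
Step 24. [r2c7∈{1}] nothing but 1 survives at r2c7 ⇒ r2c7=1.
Step 25. [r6c2∈{6}] r6c2 is down to just 6, so r6c2=6.
Step 26. [r2c1∈{5}] r2c1 has the single candidate 5, so r2c1=5.
Step 27. [r4c6∈{3}] r4c6 has the single candidate 3 ⇒ r4c6=3.
Step 28. [r1c9∈{6}] only 6 remains possible at r1c9 ⇒ r1c9=6.
Step 29. [r5c6∈{2}] r5c6 is down to just 2. So r5c6=2.
Step 30. [r9c4∈{5}] nothing but 5 survives at r9c4. So r9c4=5.
Step 31. [r6c3∈{8}] r6c3's peers cover all but 8 ⇒ r6c3=8.
Step 32. [r3c9∈{8}] nothing but 8 survives at r3c9, so r3c9=8.
Step 33. [r5c8∈{9}] only 9 remains possible at r5c8, so r5c8=9.
Step 34. [r4c4∈{7}] r4c4 is down to just 7. So r4c4=7.
Step 35. [r2c4∈{8}] r2c4's peers cover all but 8 ⇒ r2c4=8.
Step 36. [r6c8∈{3}] only 3 remains possible at r6c8 ⇒ r6c8=3.
Step 37. [r3c8∈{2}] only 2 remains possible at r3c8, so r3c8=2.
Step 38. [r7c4∈{2}] r7c4's peers cover all but 2 ⇒ r7c4=2.
Step 39. [r5c9∈{7}] only 7 remains possible at r5c9, so r5c9=7.
Step 40. [r8c8∈{5}] r8c8 is down to just 5. So r8c8=5.
Step 41. [r9c3∈{4}] nothing but 4 survives at r9c3. So r9c3=4.

Answer: 8 1 9 3 2 7 5 4 6 / 5 3 2 8 6 4 1 7 9 / 4 7 6 1 9 5 3 2 8 / 9 2 5 7 8 3 6 1 4 / 3 4 1 6 5 2 8 9 7 / 7 6 8 9 4 1 2 3 5 / 6 5 7 2 3 9 4 8 1 / 1 8 3 4 7 6 9 5 2 / 2 9 4 5 1 8 7 6 3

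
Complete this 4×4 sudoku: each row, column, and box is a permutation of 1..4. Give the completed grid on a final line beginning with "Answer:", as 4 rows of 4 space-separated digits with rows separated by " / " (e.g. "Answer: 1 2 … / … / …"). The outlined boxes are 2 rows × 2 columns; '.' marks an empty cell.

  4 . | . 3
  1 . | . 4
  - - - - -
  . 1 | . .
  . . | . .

Step 1. [r2c3∈{2}] r2c3's peers cover all but 2 ⇒ r2c3=2.
Step 2. [r4c2∈{2,3,4}] 4 has one home in col 2: r4c2, so r4c2=4.
Step 3. [r3c4∈{2}] r3c4 is down to just 2. So r3c4=2.
Step 4. [r3c1∈{3}] r3c1 is down to just 3 ⇒ r3c1=3.
Step 5. [r4c4∈{1}] r4c4 has the single candidate 1, so r4c4=1.
Step 6. [r4c1∈{2}] r4c1 has the single candidate 2 ⇒ r4c1=2.
Step 7. [r1c2∈{2}] r1c2's peers cover all but 2. So r1c2=2.
Step 8. [r1c3∈{1}] r1c3 is down to just 1, so r1c3=1.
Step 9. [r4c3∈{3}] only 3 remains possible at r4c3 ⇒ r4c3=3.
Step 10. [r3c3∈{4}] r3c3 is down to just 4 ⇒ r3c3=4.
Step 11. [r2c2∈{3}] r2c2 has the single candidate 3. So r2c2=3.

Answer: 4 2 1 3 / 1 3 2 4 / 3 1 4 2 / 2 4 3 1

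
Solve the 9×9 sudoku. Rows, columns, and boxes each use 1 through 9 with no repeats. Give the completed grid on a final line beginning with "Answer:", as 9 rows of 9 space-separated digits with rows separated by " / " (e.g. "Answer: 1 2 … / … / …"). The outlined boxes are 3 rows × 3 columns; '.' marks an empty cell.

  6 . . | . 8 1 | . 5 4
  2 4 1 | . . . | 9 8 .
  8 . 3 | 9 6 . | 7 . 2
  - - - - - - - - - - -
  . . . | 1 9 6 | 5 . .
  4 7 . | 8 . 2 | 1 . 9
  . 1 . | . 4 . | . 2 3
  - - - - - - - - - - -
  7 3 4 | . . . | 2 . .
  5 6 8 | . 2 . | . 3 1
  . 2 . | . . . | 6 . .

Step 1. [r9c3∈{9}] r9c3 has the single candidate 9 ⇒ r9c3=9.
Step 2. [r3c6∈{4,5}] r3c6 is the only open cell in row 3 admitting 4 ⇒ r3c6=4.
Step 3. [r5c5∈{3,5}] across row 5, 3 lands solely at r5c5 ⇒ r5c5=3.
Step 4. [r1c4∈{2,3,7}] in row 1, 2 fits only at r1c4 ⇒ r1c4=2.
Step 5. [r7c5∈{1,5}] r7c5 is the only open cell in row 7 admitting 1, so r7c5=1.
Step 6. [r8c7∈{4}] r8c7 is down to just 4, so r8c7=4.
Step 7. [r8c4∈{7}] r8c4 is down to just 7, so r8c4=7.
Step 8. [r9c5∈{5}] r9c5 has the single candidate 5 ⇒ r9c5=5.
Step 9. [r6c4∈{5}] r6c4's peers cover all but 5, so r6c4=5.
Step 10. [r9c8∈{7}] r9c8 has the single candidate 7 ⇒ r9c8=7.
Step 11. [r9c9∈{8}] r9c9 has the single candidate 8, so r9c9=8.
Step 12. [r2c6∈{3,5,7}] 5 has one home in row 2: r2c6 ⇒ r2c6=5.
Step 13. [r7c6∈{8,9}] 8 has one home in row 7: r7c6 ⇒ r7c6=8.
Step 14. [r5c8∈{6}] r5c8 has the single candidate 6, so r5c8=6.
Step 15. [r9c4∈{3,4}] in row 9, 4 fits only at r9c4 ⇒ r9c4=4.
Step 16. [r1c3∈{7}] r1c3 is down to just 7, so r1c3=7.
Step 17. [r4c1∈{3}] only 3 remains possible at r4c1, so r4c1=3.
Step 18. [r6c7∈{8}] r6c7 is down to just 8 ⇒ r6c7=8.
Step 19. [r3c2∈{5}] r3c2 has the single candidate 5, so r3c2=5.
Step 20. [r8c6∈{9}] r8c6 is down to just 9, so r8c6=9.
Step 21. [r2c9∈{6}] r2c9 is down to just 6. So r2c9=6.
Step 22. [r7c4∈{6}] r7c4's peers cover all but 6, so r7c4=6.
Step 23. [r2c5∈{7}] r2c5 is down to just 7, so r2c5=7.
Step 24. [r5c3∈{5}] only 5 remains possible at r5c3. So r5c3=5.
Step 25. [r1c7∈{3}] only 3 remains possible at r1c7, so r1c7=3.
Step 26. [r4c8∈{4}] only 4 remains possible at r4c8, so r4c8=4.
Step 27. [r6c6∈{7}] r6c6 is down to just 7, so r6c6=7.
Step 28. [r4c2∈{8}] r4c2 is down to just 8 ⇒ r4c2=8.
Step 29. [r6c3∈{6}] r6c3's peers cover all but 6, so r6c3=6.
Step 30. [r7c8∈{9}] r7c8's peers cover all but 9, so r7c8=9.
Step 31. [r3c8∈{1}] only 1 remains possible at r3c8. So r3c8=1.
Step 32. [r4c3∈{2}] r4c3's peers cover all but 2 ⇒ r4c3=2.
Step 33. [r7c9∈{5}] r7c9 is down to just 5. So r7c9=5.
Step 34. [r2c4∈{3}] r2c4 is down to just 3, so r2c4=3.
Step 35. [r9c6∈{3}] r9c6 is down to just 3, so r9c6=3.
Step 36. [r9c1∈{1}] only 1 remains possible at r9c1. So r9c1=1.
Step 37. [r4c9∈{7}] nothing but 7 survives at r4c9 ⇒ r4c9=7.
Step 38. [r6c1∈{9}] nothing but 9 survives at r6c1 ⇒ r6c1=9.
Step 39. [r1c2∈{9}] nothing but 9 survives at r1c2, so r1c2=9.

Answer: 6 9 7 2 8 1 3 5 4 / 2 4 1 3 7 5 9 8 6 / 8 5 3 9 6 4 7 1 2 / 3 8 2 1 9 6 5 4 7 / 4 7 5 8 3 2 1 6 9 / 9 1 6 5 4 7 8 2 3 / 7 3 4 6 1 8 2 9 5 / 5 6 8 7 2 9 4 3 1 / 1 2 9 4 5 3 6 7 8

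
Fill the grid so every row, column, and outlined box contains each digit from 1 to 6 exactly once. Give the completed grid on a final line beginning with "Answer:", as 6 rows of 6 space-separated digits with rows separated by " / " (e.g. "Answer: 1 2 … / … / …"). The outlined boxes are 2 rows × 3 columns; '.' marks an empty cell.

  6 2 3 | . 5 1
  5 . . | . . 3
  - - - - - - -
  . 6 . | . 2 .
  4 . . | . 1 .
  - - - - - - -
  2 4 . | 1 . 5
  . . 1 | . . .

Step 1. [r6c1∈{3}] r6c1's peers cover all but 3 ⇒ r6c1=3.
Step 2. [r1c4∈{4}] r1c4 is down to just 4 ⇒ r1c4=4.
Step 3. [r3c3∈{5}] r3c3 is down to just 5. So r3c3=5.
Step 4. [r6c6∈{2,4,6}] 2 has one home in col 6: r6c6. So r6c6=2.
Step 5. [r6c4∈{6}] only 6 remains possible at r6c4 ⇒ r6c4=6.
Step 6. [r4c4∈{3,5}] row 4 places 5 nowhere but r4c4 ⇒ r4c4=5.
Step 7. [r5c3∈{6}] r5c3 has the single candidate 6, so r5c3=6.
Step 8. [r3c1∈{1}] only 1 remains possible at r3c1, so r3c1=1.
Step 9. [r4c6∈{6}] r4c6 has the single candidate 6 ⇒ r4c6=6.
Step 10. [r4c3∈{2}] r4c3 is down to just 2. So r4c3=2.
Step 11. [r5c5∈{3}] r5c5 is down to just 3, so r5c5=3.
Step 12. [r3c4∈{3}] only 3 remains possible at r3c4. So r3c4=3.
Step 13. [r6c2∈{5}] r6c2 is down to just 5 ⇒ r6c2=5.
Step 14. [r2c5∈{6}] only 6 remains possible at r2c5 ⇒ r2c5=6.
Step 15. [r2c4∈{2}] only 2 remains possible at r2c4 ⇒ r2c4=2.
Step 16. [r2c2∈{1}] nothing but 1 survives at r2c2 ⇒ r2c2=1.
Step 17. [r3c6∈{4}] r3c6 is down to just 4 ⇒ r3c6=4.
Step 18. [r4c2∈{3}] r4c2 has the single candidate 3. So r4c2=3.
Step 19. [r2c3∈{4}] only 4 remains possible at r2c3. So r2c3=4.
Step 20. [r6c5∈{4}] only 4 remains possible at r6c5. So r6c5=4.

Answer: 6 2 3 4 5 1 / 5 1 4 2 6 3 / 1 6 5 3 2 4 / 4 3 2 5 1 6 / 2 4 6 1 3 5 / 3 5 1 6 4 2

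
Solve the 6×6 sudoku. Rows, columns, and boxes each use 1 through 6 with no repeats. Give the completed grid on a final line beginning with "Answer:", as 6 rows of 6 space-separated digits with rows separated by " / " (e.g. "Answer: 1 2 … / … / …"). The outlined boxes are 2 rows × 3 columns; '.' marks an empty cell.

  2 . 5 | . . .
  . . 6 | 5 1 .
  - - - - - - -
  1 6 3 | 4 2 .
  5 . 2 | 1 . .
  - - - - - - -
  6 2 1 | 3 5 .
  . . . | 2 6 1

Step 1. [r1c5∈{3,4}] across col 5, 4 lands solely at r1c5, so r1c5=4.
Step 2. [r4c6∈{3,6}] in row 4, 6 fits only at r4c6, so r4c6=6.
Step 3. [r6c2∈{3,4,5}] 5 has one home in row 6: r6c2, so r6c2=5.
Step 4. [r1c6∈{3}] r1c6 is down to just 3. So r1c6=3.
Step 5. [r6c1∈{3,4}] in row 6, 3 fits only at r6c1, so r6c1=3.
Step 6. [r2c2∈{3,4}] across row 2, 3 lands solely at r2c2 ⇒ r2c2=3.
Step 7. [r3c6∈{5}] only 5 remains possible at r3c6, so r3c6=5.
Step 8. [r4c2∈{4}] r4c2 has the single candidate 4. So r4c2=4.
Step 9. [r1c4∈{6}] only 6 remains possible at r1c4. So r1c4=6.
Step 10. [r2c6∈{2}] r2c6 is down to just 2 ⇒ r2c6=2.
Step 11. [r5c6∈{4}] nothing but 4 survives at r5c6. So r5c6=4.
Step 12. [r1c2∈{1}] r1c2 is down to just 1, so r1c2=1.
Step 13. [r4c5∈{3}] r4c5's peers cover all but 3, so r4c5=3.
Step 14. [r2c1∈{4}] r2c1 is down to just 4 ⇒ r2c1=4.
Step 15. [r6c3∈{4}] nothing but 4 survives at r6c3 ⇒ r6c3=4.

Answer: 2 1 5 6 4 3 / 4 3 6 5 1 2 / 1 6 3 4 2 5 / 5 4 2 1 3 6 / 6 2 1 3 5 4 / 3 5 4 2 6 1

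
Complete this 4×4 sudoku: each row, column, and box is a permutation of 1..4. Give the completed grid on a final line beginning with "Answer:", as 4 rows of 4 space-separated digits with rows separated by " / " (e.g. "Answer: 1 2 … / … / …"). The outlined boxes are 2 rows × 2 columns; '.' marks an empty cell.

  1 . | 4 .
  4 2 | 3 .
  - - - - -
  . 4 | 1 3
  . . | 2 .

Step 1. [r4c1∈{3}] r4c1 has the single candidate 3. So r4c1=3.
Step 2. [r4c2∈{1}] only 1 remains possible at r4c2 ⇒ r4c2=1.
Step 3. [r4c4∈{4}] r4c4's peers cover all but 4, so r4c4=4.
Step 4. [r2c4∈{1}] r2c4's peers cover all but 1, so r2c4=1.
Step 5. [r1c4∈{2}] r1c4's peers cover all but 2, so r1c4=2.
Step 6. [r3c1∈{2}] r3c1's peers cover all but 2 ⇒ r3c1=2.
Step 7. [r1c2∈{3}] nothing but 3 survives at r1c2 ⇒ r1c2=3.

Answer: 1 3 4 2 / 4 2 3 1 / 2 4 1 3 / 3 1 2 4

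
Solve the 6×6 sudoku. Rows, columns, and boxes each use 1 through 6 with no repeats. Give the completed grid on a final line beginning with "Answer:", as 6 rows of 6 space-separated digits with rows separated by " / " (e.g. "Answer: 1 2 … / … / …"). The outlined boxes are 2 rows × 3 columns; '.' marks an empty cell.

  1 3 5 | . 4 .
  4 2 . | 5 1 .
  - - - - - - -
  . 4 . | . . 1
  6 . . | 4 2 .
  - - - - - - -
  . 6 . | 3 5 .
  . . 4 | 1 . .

Step 1. [r3c1∈{2,3,5}] row 3 places 5 nowhere but r3c1 ⇒ r3c1=5.
Step 2. [r3c5∈{3,6}] across col 5, 3 lands solely at r3c5. So r3c5=3.
Step 3. [r5c1∈{2}] r5c1 is down to just 2. So r5c1=2.
Step 4. [r6c6∈{2,6}] across row 6, 2 lands solely at r6c6, so r6c6=2.
Step 5. [r1c6∈{6}] only 6 remains possible at r1c6, so r1c6=6.
Step 6. [r5c3∈{1}] r5c3 is down to just 1, so r5c3=1.
Step 7. [r3c4∈{6}] nothing but 6 survives at r3c4, so r3c4=6.
Step 8. [r4c2∈{1}] r4c2 has the single candidate 1, so r4c2=1.
Step 9. [r4c3∈{3}] r4c3 has the single candidate 3. So r4c3=3.
Step 10. [r6c5∈{6}] r6c5 has the single candidate 6. So r6c5=6.
Step 11. [r2c3∈{6}] only 6 remains possible at r2c3, so r2c3=6.
Step 12. [r1c4∈{2}] nothing but 2 survives at r1c4 ⇒ r1c4=2.
Step 13. [r5c6∈{4}] r5c6's peers cover all but 4 ⇒ r5c6=4.
Step 14. [r4c6∈{5}] only 5 remains possible at r4c6. So r4c6=5.
Step 15. [r2c6∈{3}] r2c6 has the single candidate 3 ⇒ r2c6=3.
Step 16. [r3c3∈{2}] only 2 remains possible at r3c3. So r3c3=2.
Step 17. [r6c2∈{5}] r6c2 is down to just 5. So r6c2=5.
Step 18. [r6c1∈{3}] nothing but 3 survives at r6c1, so r6c1=3.

Answer: 1 3 5 2 4 6 / 4 2 6 5 1 3 / 5 4 2 6 3 1 / 6 1 3 4 2 5 / 2 6 1 3 5 4 / 3 5 4 1 6 2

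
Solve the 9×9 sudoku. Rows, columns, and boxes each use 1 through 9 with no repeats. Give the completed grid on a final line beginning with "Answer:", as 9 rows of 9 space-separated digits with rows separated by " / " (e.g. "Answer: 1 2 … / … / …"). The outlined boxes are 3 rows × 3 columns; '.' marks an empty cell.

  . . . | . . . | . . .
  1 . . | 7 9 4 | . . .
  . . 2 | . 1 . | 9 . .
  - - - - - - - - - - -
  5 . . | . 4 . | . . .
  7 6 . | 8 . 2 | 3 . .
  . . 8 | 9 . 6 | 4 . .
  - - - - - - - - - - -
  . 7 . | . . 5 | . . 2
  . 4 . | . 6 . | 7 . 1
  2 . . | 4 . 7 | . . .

Step 1. [r6c1∈{3}] r6c1's peers cover all but 3. So r6c1=3.
Step 2. [r1c3∈{3,4,5,6,7,9}] in col 3, 7 fits only at r1c3, so r1c3=7.
Step 3. [r7c8∈{3,4,6,8,9}] across row 7, 4 lands solely at r7c8. So r7c8=4.
Step 4. [r4c6∈{1,3}] across col 6, 1 lands solely at r4c6, so r4c6=1.
Step 5. [r4c3∈{9}] r4c3 has the single candidate 9 ⇒ r4c3=9.
Step 6. [r1c5∈{2,3,5,8}] 2 has one home in col 5: r1c5 ⇒ r1c5=2.
Step 7. [r7c1∈{6,8,9}] across row 7, 9 lands solely at r7c1, so r7c1=9.
Step 8. [r8c1∈{8}] nothing but 8 survives at r8c1 ⇒ r8c1=8.
Step 9. [r4c4∈{3}] only 3 remains possible at r4c4 ⇒ r4c4=3.
Step 10. [r1c7∈{1,5,6,8}] in col 7, 1 fits only at r1c7. So r1c7=1.
Step 11. [r1c2∈{3,5,8,9}] in row 1, 9 fits only at r1c2 ⇒ r1c2=9.
Step 12. [r5c5∈{5}] r5c5's peers cover all but 5 ⇒ r5c5=5.
Step 13. [r4c2∈{2}] nothing but 2 survives at r4c2, so r4c2=2.
Step 14. [r2c7∈{2,5,6,8}] 2 has one home in col 7: r2c7 ⇒ r2c7=2.
Step 15. [r9c7∈{5,6,8}] col 7 places 5 nowhere but r9c7 ⇒ r9c7=5.
Step 16. [r6c8∈{1,2,5,7}] row 6 places 2 nowhere but r6c8 ⇒ r6c8=2.
Step 17. [r6c9∈{5,7}] row 6 places 5 nowhere but r6c9. So r6c9=5.
Step 18. [r8c6∈{3,9}] in col 6, 9 fits only at r8c6. So r8c6=9.
Step 19. [r8c8∈{3}] nothing but 3 survives at r8c8. So r8c8=3.
Step 20. [r5c9∈{9}] r5c9's peers cover all but 9, so r5c9=9.
Step 21. [r6c2∈{1}] nothing but 1 survives at r6c2, so r6c2=1.
Step 22. [r9c2∈{3}] only 3 remains possible at r9c2. So r9c2=3.
Step 23. [r9c5∈{8}] only 8 remains possible at r9c5. So r9c5=8.
Step 24. [r9c9∈{6}] r9c9's peers cover all but 6, so r9c9=6.
Step 25. [r2c3∈{3,5,6}] col 3 places 3 nowhere but r2c3 ⇒ r2c3=3.
Step 26. [r2c9∈{8}] nothing but 8 survives at r2c9 ⇒ r2c9=8.
Step 27. [r2c8∈{5,6}] in row 2, 6 fits only at r2c8 ⇒ r2c8=6.
Step 28. [r1c6∈{3,8}] r1c6 is the only open cell in row 1 admitting 8, so r1c6=8.
Step 29. [r1c9∈{3,4}] r1c9 is the only open cell in row 1 admitting 3, so r1c9=3.
Step 30. [r1c1∈{4,6}] in row 1, 4 fits only at r1c1, so r1c1=4.
Step 31. [r4c9∈{7}] r4c9 has the single candidate 7, so r4c9=7.
Step 32. [r1c4∈{5,6}] row 1 places 6 nowhere but r1c4, so r1c4=6.
Step 33. [r3c4∈{5}] only 5 remains possible at r3c4 ⇒ r3c4=5.
Step 34. [r4c7∈{6,8}] r4c7 is the only open cell in row 4 admitting 6. So r4c7=6.
Step 35. [r9c3∈{1}] only 1 remains possible at r9c3. So r9c3=1.
Step 36. [r7c7∈{8}] r7c7's peers cover all but 8 ⇒ r7c7=8.
Step 37. [r8c3∈{5}] r8c3's peers cover all but 5. So r8c3=5.
Step 38. [r8c4∈{2}] r8c4 is down to just 2, so r8c4=2.
Step 39. [r5c8∈{1}] only 1 remains possible at r5c8, so r5c8=1.
Step 40. [r3c9∈{4}] r3c9 has the single candidate 4, so r3c9=4.
Step 41. [r7c4∈{1}] r7c4 is down to just 1 ⇒ r7c4=1.
Step 42. [r7c3∈{6}] r7c3 has the single candidate 6, so r7c3=6.
Step 43. [r9c8∈{9}] nothing but 9 survives at r9c8, so r9c8=9.
Step 44. [r3c8∈{7}] only 7 remains possible at r3c8, so r3c8=7.
Step 45. [r3c2∈{8}] r3c2's peers cover all but 8 ⇒ r3c2=8.
Step 46. [r1c8∈{5}] nothing but 5 survives at r1c8 ⇒ r1c8=5.
Step 47. [r6c5∈{7}] only 7 remains possible at r6c5, so r6c5=7.
Step 48. [r2c2∈{5}] nothing but 5 survives at r2c2, so r2c2=5.
Step 49. [r3c1∈{6}] nothing but 6 survives at r3c1, so r3c1=6.
Step 50. [r7c5∈{3}] nothing but 3 survives at r7c5, so r7c5=3.
Step 51. [r5c3∈{4}] only 4 remains possible at r5c3, so r5c3=4.
Step 52. [r4c8∈{8}] r4c8 is down to just 8 ⇒ r4c8=8.
Step 53. [r3c6∈{3}] r3c6 has the single candidate 3, so r3c6=3.

Answer: 4 9 7 6 2 8 1 5 3 / 1 5 3 7 9 4 2 6 8 / 6 8 2 5 1 3 9 7 4 / 5 2 9 3 4 1 6 8 7 / 7 6 4 8 5 2 3 1 9 / 3 1 8 9 7 6 4 2 5 / 9 7 6 1 3 5 8 4 2 / 8 4 5 2 6 9 7 3 1 / 2 3 1 4 8 7 5 9 6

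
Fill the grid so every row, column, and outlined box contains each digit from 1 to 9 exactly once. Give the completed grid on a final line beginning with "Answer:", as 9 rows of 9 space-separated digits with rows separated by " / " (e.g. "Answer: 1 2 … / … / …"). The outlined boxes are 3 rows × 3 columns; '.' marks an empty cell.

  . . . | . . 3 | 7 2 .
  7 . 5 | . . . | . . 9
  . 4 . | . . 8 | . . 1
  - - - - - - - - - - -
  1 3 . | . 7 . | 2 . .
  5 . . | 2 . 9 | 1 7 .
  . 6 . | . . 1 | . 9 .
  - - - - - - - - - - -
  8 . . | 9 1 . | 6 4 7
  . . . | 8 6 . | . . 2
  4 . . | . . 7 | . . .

Step 1. [r5c2∈{8}] only 8 remains possible at r5c2 ⇒ r5c2=8.
Step 2. [r9c3∈{1,2,3,6,9}] row 9 places 6 nowhere but r9c3. So r9c3=6.
Step 3. [r6c5∈{3,4,5,8}] 8 has one home in col 5: r6c5, so r6c5=8.
Step 4. [r5c9∈{3,4,6}] in row 5, 6 fits only at r5c9, so r5c9=6.
Step 5. [r7c3∈{2,3}] row 7 places 3 nowhere but r7c3 ⇒ r7c3=3.
Step 6. [r8c1∈{9}] r8c1 is down to just 9, so r8c1=9.
Step 7. [r3c1∈{2,3,6}] r3c1 is the only open cell in col 1 admitting 3 ⇒ r3c1=3.
Step 8. [r3c7∈{5}] r3c7's peers cover all but 5. So r3c7=5.
Step 9. [r8c7∈{3}] r8c7 is down to just 3 ⇒ r8c7=3.
Step 10. [r6c7∈{4}] r6c7 is down to just 4 ⇒ r6c7=4.
Step 11. [r1c2∈{1,9}] in col 2, 9 fits only at r1c2 ⇒ r1c2=9.
Step 12. [r2c7∈{8}] r2c7's peers cover all but 8 ⇒ r2c7=8.
Step 13. [r3c3∈{2}] r3c3 has the single candidate 2. So r3c3=2.
Step 14. [r2c2∈{1}] only 1 remains possible at r2c2, so r2c2=1.
Step 15. [r9c8∈{1,5,8}] across row 9, 1 lands solely at r9c8, so r9c8=1.
Step 16. [r8c8∈{5}] r8c8 is down to just 5, so r8c8=5.
Step 17. [r5c5∈{3,4}] in row 5, 3 fits only at r5c5 ⇒ r5c5=3.
Step 18. [r6c4∈{5}] r6c4 has the single candidate 5, so r6c4=5.
Step 19. [r7c6∈{2,5}] 5 has one home in col 6: r7c6, so r7c6=5.
Step 20. [r2c6∈{2,4,6}] r2c6 is the only open cell in col 6 admitting 2. So r2c6=2.
Step 21. [r2c5∈{4}] r2c5 is down to just 4 ⇒ r2c5=4.
Step 22. [r2c4∈{6}] nothing but 6 survives at r2c4. So r2c4=6.
Step 23. [r4c4∈{4}] nothing but 4 survives at r4c4. So r4c4=4.
Step 24. [r9c9∈{8}] nothing but 8 survives at r9c9. So r9c9=8.
Step 25. [r7c2∈{2}] nothing but 2 survives at r7c2 ⇒ r7c2=2.
Step 26. [r6c3∈{7}] nothing but 7 survives at r6c3. So r6c3=7.
Step 27. [r2c8∈{3}] r2c8 is down to just 3. So r2c8=3.
Step 28. [r3c8∈{6}] r3c8's peers cover all but 6 ⇒ r3c8=6.
Step 29. [r1c4∈{1}] nothing but 1 survives at r1c4. So r1c4=1.
Step 30. [r6c1∈{2}] r6c1's peers cover all but 2. So r6c1=2.
Step 31. [r8c6∈{4}] r8c6 is down to just 4 ⇒ r8c6=4.
Step 32. [r1c9∈{4}] only 4 remains possible at r1c9, so r1c9=4.
Step 33. [r9c4∈{3}] r9c4 has the single candidate 3 ⇒ r9c4=3.
Step 34. [r4c6∈{6}] r4c6 has the single candidate 6. So r4c6=6.
Step 35. [r1c1∈{6}] r1c1's peers cover all but 6, so r1c1=6.
Step 36. [r6c9∈{3}] r6c9 has the single candidate 3. So r6c9=3.
Step 37. [r8c3∈{1}] only 1 remains possible at r8c3, so r8c3=1.
Step 38. [r8c2∈{7}] only 7 remains possible at r8c2. So r8c2=7.
Step 39. [r4c9∈{5}] nothing but 5 survives at r4c9, so r4c9=5.
Step 40. [r9c2∈{5}] r9c2 has the single candidate 5 ⇒ r9c2=5.
Step 41. [r3c4∈{7}] r3c4's peers cover all but 7, so r3c4=7.
Step 42. [r4c3∈{9}] r4c3 is down to just 9. So r4c3=9.
Step 43. [r1c5∈{5}] only 5 remains possible at r1c5 ⇒ r1c5=5.
Step 44. [r9c5∈{2}] r9c5 is down to just 2 ⇒ r9c5=2.
Step 45. [r5c3∈{4}] r5c3's peers cover all but 4 ⇒ r5c3=4.
Step 46. [r4c8∈{8}] only 8 remains possible at r4c8, so r4c8=8.
Step 47. [r1c3∈{8}] r1c3's peers cover all but 8. So r1c3=8.
Step 48. [r3c5∈{9}] r3c5 is down to just 9 ⇒ r3c5=9.
Step 49. [r9c7∈{9}] r9c7's peers cover all but 9. So r9c7=9.

Answer: 6 9 8 1 5 3 7 2 4 / 7 1 5 6 4 2 8 3 9 / 3 4 2 7 9 8 5 6 1 / 1 3 9 4 7 6 2 8 5 / 5 8 4 2 3 9 1 7 6 / 2 6 7 5 8 1 4 9 3 / 8 2 3 9 1 5 6 4 7 / 9 7 1 8 6 4 3 5 2 / 4 5 6 3 2 7 9 1 8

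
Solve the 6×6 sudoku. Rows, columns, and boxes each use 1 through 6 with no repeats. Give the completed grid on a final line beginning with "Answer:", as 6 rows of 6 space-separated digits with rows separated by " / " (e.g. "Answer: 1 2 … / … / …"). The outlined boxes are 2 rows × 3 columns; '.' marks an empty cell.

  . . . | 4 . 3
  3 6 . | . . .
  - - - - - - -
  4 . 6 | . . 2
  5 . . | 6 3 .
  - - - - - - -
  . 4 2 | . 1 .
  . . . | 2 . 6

Step 1. [r4c3∈{1}] nothing but 1 survives at r4c3. So r4c3=1.
Step 2. [r1c3∈{5}] r1c3 is down to just 5 ⇒ r1c3=5.
Step 3. [r5c6∈{5}] r5c6 has the single candidate 5. So r5c6=5.
Step 4. [r1c1∈{1,2}] 2 has one home in col 1: r1c1 ⇒ r1c1=2.
Step 5. [r6c2∈{1,3,5}] r6c2 is the only open cell in row 6 admitting 5. So r6c2=5.
Step 6. [r3c5∈{5}] r3c5's peers cover all but 5. So r3c5=5.
Step 7. [r2c6∈{1}] r2c6 has the single candidate 1. So r2c6=1.
Step 8. [r1c2∈{1}] nothing but 1 survives at r1c2. So r1c2=1.
Step 9. [r5c4∈{3}] only 3 remains possible at r5c4 ⇒ r5c4=3.
Step 10. [r4c2∈{2}] r4c2's peers cover all but 2 ⇒ r4c2=2.
Step 11. [r6c3∈{3}] r6c3 has the single candidate 3 ⇒ r6c3=3.
Step 12. [r2c3∈{4}] r2c3 is down to just 4, so r2c3=4.
Step 13. [r3c4∈{1}] r3c4's peers cover all but 1. So r3c4=1.
Step 14. [r3c2∈{3}] r3c2's peers cover all but 3, so r3c2=3.
Step 15. [r1c5∈{6}] r1c5 has the single candidate 6, so r1c5=6.
Step 16. [r2c5∈{2}] r2c5's peers cover all but 2 ⇒ r2c5=2.
Step 17. [r6c5∈{4}] r6c5 is down to just 4, so r6c5=4.
Step 18. [r5c1∈{6}] nothing but 6 survives at r5c1, so r5c1=6.
Step 19. [r6c1∈{1}] r6c1 is down to just 1 ⇒ r6c1=1.
Step 20. [r4c6∈{4}] nothing but 4 survives at r4c6. So r4c6=4.
Step 21. [r2c4∈{5}] r2c4's peers cover all but 5. So r2c4=5.

Answer: 2 1 5 4 6 3 / 3 6 4 5 2 1 / 4 3 6 1 5 2 / 5 2 1 6 3 4 / 6 4 2 3 1 5 / 1 5 3 2 4 6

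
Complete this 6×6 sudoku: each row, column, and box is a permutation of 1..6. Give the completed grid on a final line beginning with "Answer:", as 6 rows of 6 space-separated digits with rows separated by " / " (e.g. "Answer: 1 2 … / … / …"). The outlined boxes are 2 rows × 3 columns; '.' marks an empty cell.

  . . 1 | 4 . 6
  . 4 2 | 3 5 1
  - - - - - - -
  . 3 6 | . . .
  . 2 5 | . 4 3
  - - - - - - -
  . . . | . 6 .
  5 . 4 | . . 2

Step 1. [r6c4∈{1}] nothing but 1 survives at r6c4 ⇒ r6c4=1.
Step 2. [r4c1∈{1}] only 1 remains possible at r4c1. So r4c1=1.
Step 3. [r5c4∈{5}] r5c4's peers cover all but 5, so r5c4=5.
Step 4. [r3c4∈{2}] nothing but 2 survives at r3c4, so r3c4=2.
Step 5. [r5c3∈{3}] only 3 remains possible at r5c3 ⇒ r5c3=3.
Step 6. [r5c6∈{4}] r5c6 has the single candidate 4. So r5c6=4.
Step 7. [r3c5∈{1}] nothing but 1 survives at r3c5. So r3c5=1.
Step 8. [r3c1∈{4}] nothing but 4 survives at r3c1, so r3c1=4.
Step 9. [r5c2∈{1}] only 1 remains possible at r5c2, so r5c2=1.
Step 10. [r5c1∈{2}] r5c1's peers cover all but 2 ⇒ r5c1=2.
Step 11. [r3c6∈{5}] r3c6 has the single candidate 5 ⇒ r3c6=5.
Step 12. [r1c1∈{3}] r1c1 has the single candidate 3. So r1c1=3.
Step 13. [r4c4∈{6}] r4c4 is down to just 6, so r4c4=6.
Step 14. [r6c5∈{3}] only 3 remains possible at r6c5 ⇒ r6c5=3.
Step 15. [r1c5∈{2}] nothing but 2 survives at r1c5 ⇒ r1c5=2.
Step 16. [r6c2∈{6}] only 6 remains possible at r6c2. So r6c2=6.
Step 17. [r2c1∈{6}] only 6 remains possible at r2c1, so r2c1=6.
Step 18. [r1c2∈{5}] r1c2 has the single candidate 5, so r1c2=5.

Answer: 3 5 1 4 2 6 / 6 4 2 3 5 1 / 4 3 6 2 1 5 / 1 2 5 6 4 3 / 2 1 3 5 6 4 / 5 6 4 1 3 2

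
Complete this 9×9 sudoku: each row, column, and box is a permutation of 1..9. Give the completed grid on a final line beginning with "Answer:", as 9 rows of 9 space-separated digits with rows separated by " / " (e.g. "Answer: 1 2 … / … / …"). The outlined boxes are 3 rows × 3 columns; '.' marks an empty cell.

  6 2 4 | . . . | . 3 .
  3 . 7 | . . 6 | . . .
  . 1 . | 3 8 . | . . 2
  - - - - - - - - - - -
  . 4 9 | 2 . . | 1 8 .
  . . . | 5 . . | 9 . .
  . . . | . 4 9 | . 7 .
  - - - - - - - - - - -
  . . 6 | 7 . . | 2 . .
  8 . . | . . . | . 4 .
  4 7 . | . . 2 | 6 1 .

Step 1. [r3c3∈{5}] r3c3 has the single candidate 5 ⇒ r3c3=5.
Step 2. [r9c3∈{3}] r9c3 is down to just 3. So r9c3=3.
Step 3. [r2c4∈{1,4,9}] across col 4, 4 lands solely at r2c4. So r2c4=4.
Step 4. [r3c6∈{7}] only 7 remains possible at r3c6, so r3c6=7.
Step 5. [r4c6∈{3}] r4c6 is down to just 3 ⇒ r4c6=3.
Step 6. [r2c2∈{8,9}] r2c2 is the only open cell in box 1 admitting 8. So r2c2=8.
Step 7. [r2c7∈{5}] r2c7 has the single candidate 5 ⇒ r2c7=5.
Step 8. [r7c8∈{5,9}] in col 8, 5 fits only at r7c8 ⇒ r7c8=5.
Step 9. [r6c7∈{3}] r6c7's peers cover all but 3. So r6c7=3.
Step 10. [r2c8∈{9}] r2c8 is down to just 9, so r2c8=9.
Step 11. [r7c2∈{9}] only 9 remains possible at r7c2 ⇒ r7c2=9.
Step 12. [r7c1∈{1}] r7c1's peers cover all but 1. So r7c1=1.
Step 13. [r9c5∈{5,9}] row 9 places 5 nowhere but r9c5. So r9c5=5.
Step 14. [r8c6∈{1}] r8c6's peers cover all but 1 ⇒ r8c6=1.
Step 15. [r5c6∈{8}] only 8 remains possible at r5c6. So r5c6=8.
Step 16. [r7c9∈{3,8}] in row 7, 8 fits only at r7c9 ⇒ r7c9=8.
Step 17. [r8c9∈{3,7,9}] across col 9, 3 lands solely at r8c9 ⇒ r8c9=3.
Step 18. [r5c8∈{2,6}] 2 has one home in col 8: r5c8, so r5c8=2.
Step 19. [r2c9∈{1}] only 1 remains possible at r2c9. So r2c9=1.
Step 20. [r6c3∈{1,2,8}] 8 has one home in row 6: r6c3. So r6c3=8.
Step 21. [r6c4∈{1,6}] row 6 places 1 nowhere but r6c4, so r6c4=1.
Step 22. [r1c4∈{9}] nothing but 9 survives at r1c4 ⇒ r1c4=9.
Step 23. [r5c1∈{7}] r5c1 is down to just 7. So r5c1=7.
Step 24. [r5c5∈{6}] r5c5 has the single candidate 6, so r5c5=6.
Step 25. [r4c1∈{5}] r4c1 is down to just 5 ⇒ r4c1=5.
Step 26. [r6c9∈{5,6}] r6c9 is the only open cell in row 6 admitting 5, so r6c9=5.
Step 27. [r1c9∈{7}] nothing but 7 survives at r1c9, so r1c9=7.
Step 28. [r6c2∈{6}] r6c2's peers cover all but 6, so r6c2=6.
Step 29. [r9c9∈{9}] nothing but 9 survives at r9c9 ⇒ r9c9=9.
Step 30. [r4c9∈{6}] r4c9 is down to just 6. So r4c9=6.
Step 31. [r4c5∈{7}] only 7 remains possible at r4c5, so r4c5=7.
Step 32. [r8c3∈{2}] r8c3 has the single candidate 2 ⇒ r8c3=2.
Step 33. [r8c4∈{6}] r8c4's peers cover all but 6. So r8c4=6.
Step 34. [r3c7∈{4}] r3c7's peers cover all but 4, so r3c7=4.
Step 35. [r6c1∈{2}] nothing but 2 survives at r6c1 ⇒ r6c1=2.
Step 36. [r7c6∈{4}] r7c6 has the single candidate 4, so r7c6=4.
Step 37. [r9c4∈{8}] r9c4's peers cover all but 8 ⇒ r9c4=8.
Step 38. [r1c6∈{5}] r1c6 is down to just 5, so r1c6=5.
Step 39. [r5c3∈{1}] nothing but 1 survives at r5c3, so r5c3=1.
Step 40. [r3c8∈{6}] only 6 remains possible at r3c8 ⇒ r3c8=6.
Step 41. [r5c2∈{3}] only 3 remains possible at r5c2, so r5c2=3.
Step 42. [r1c5∈{1}] r1c5's peers cover all but 1 ⇒ r1c5=1.
Step 43. [r5c9∈{4}] r5c9's peers cover all but 4 ⇒ r5c9=4.
Step 44. [r8c2∈{5}] nothing but 5 survives at r8c2, so r8c2=5.
Step 45. [r3c1∈{9}] only 9 remains possible at r3c1 ⇒ r3c1=9.
Step 46. [r7c5∈{3}] nothing but 3 survives at r7c5 ⇒ r7c5=3.
Step 47. [r8c7∈{7}] only 7 remains possible at r8c7. So r8c7=7.
Step 48. [r8c5∈{9}] r8c5's peers cover all but 9 ⇒ r8c5=9.
Step 49. [r2c5∈{2}] r2c5 has the single candidate 2 ⇒ r2c5=2.
Step 50. [r1c7∈{8}] r1c7 is down to just 8 ⇒ r1c7=8.

Answer: 6 2 4 9 1 5 8 3 7 / 3 8 7 4 2 6 5 9 1 / 9 1 5 3 8 7 4 6 2 / 5 4 9 2 7 3 1 8 6 / 7 3 1 5 6 8 9 2 4 / 2 6 8 1 4 9 3 7 5 / 1 9 6 7 3 4 2 5 8 / 8 5 2 6 9 1 7 4 3 / 4 7 3 8 5 2 6 1 9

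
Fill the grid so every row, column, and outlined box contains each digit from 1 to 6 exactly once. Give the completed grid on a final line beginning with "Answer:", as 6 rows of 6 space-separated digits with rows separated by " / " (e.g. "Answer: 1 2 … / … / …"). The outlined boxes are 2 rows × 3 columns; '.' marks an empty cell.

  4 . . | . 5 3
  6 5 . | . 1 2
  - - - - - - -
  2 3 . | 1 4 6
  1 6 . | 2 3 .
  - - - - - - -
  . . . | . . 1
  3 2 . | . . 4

Step 1. [r6c5∈{6}] r6c5 is down to just 6. So r6c5=6.
Step 2. [r3c3∈{5}] only 5 remains possible at r3c3. So r3c3=5.
Step 3. [r6c4∈{5}] r6c4 has the single candidate 5, so r6c4=5.
Step 4. [r6c3∈{1}] nothing but 1 survives at r6c3. So r6c3=1.
Step 5. [r5c2∈{4}] r5c2 has the single candidate 4. So r5c2=4.
Step 6. [r2c4∈{4}] r2c4 is down to just 4 ⇒ r2c4=4.
Step 7. [r1c3∈{2}] r1c3 is down to just 2 ⇒ r1c3=2.
Step 8. [r5c3∈{6}] only 6 remains possible at r5c3 ⇒ r5c3=6.
Step 9. [r5c5∈{2}] r5c5's peers cover all but 2. So r5c5=2.
Step 10. [r1c4∈{6}] r1c4's peers cover all but 6, so r1c4=6.
Step 11. [r4c3∈{4}] only 4 remains possible at r4c3, so r4c3=4.
Step 12. [r5c1∈{5}] nothing but 5 survives at r5c1 ⇒ r5c1=5.
Step 13. [r2c3∈{3}] r2c3 is down to just 3, so r2c3=3.
Step 14. [r4c6∈{5}] nothing but 5 survives at r4c6. So r4c6=5.
Step 15. [r1c2∈{1}] r1c2's peers cover all but 1, so r1c2=1.
Step 16. [r5c4∈{3}] only 3 remains possible at r5c4, so r5c4=3.

Answer: 4 1 2 6 5 3 / 6 5 3 4 1 2 / 2 3 5 1 4 6 / 1 6 4 2 3 5 / 5 4 6 3 2 1 / 3 2 1 5 6 4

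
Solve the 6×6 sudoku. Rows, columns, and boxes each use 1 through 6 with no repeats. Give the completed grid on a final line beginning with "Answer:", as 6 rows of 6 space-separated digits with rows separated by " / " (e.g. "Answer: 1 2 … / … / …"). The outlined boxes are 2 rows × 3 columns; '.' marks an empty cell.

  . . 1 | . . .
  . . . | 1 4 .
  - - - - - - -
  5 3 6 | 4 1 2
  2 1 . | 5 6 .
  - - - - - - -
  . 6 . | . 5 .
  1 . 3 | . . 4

Step 1. [r1c5∈{2,3}] r1c5 is the only open cell in col 5 admitting 3, so r1c5=3.
Step 2. [r2c3∈{2,5}] r2c3 is the only open cell in col 3 admitting 5 ⇒ r2c3=5.
Step 3. [r1c4∈{2,6}] r1c4 is the only open cell in box 2 admitting 2 ⇒ r1c4=2.
Step 4. [r2c6∈{6}] r2c6 is down to just 6. So r2c6=6.
Step 5. [r5c3∈{2,4}] row 5 places 2 nowhere but r5c3, so r5c3=2.
Step 6. [r4c6∈{3}] r4c6 is down to just 3, so r4c6=3.
Step 7. [r5c1∈{4}] r5c1 is down to just 4. So r5c1=4.
Step 8. [r6c5∈{2}] r6c5's peers cover all but 2, so r6c5=2.
Step 9. [r4c3∈{4}] nothing but 4 survives at r4c3 ⇒ r4c3=4.
Step 10. [r2c1∈{3}] nothing but 3 survives at r2c1. So r2c1=3.
Step 11. [r5c6∈{1}] r5c6's peers cover all but 1, so r5c6=1.
Step 12. [r5c4∈{3}] r5c4's peers cover all but 3, so r5c4=3.
Step 13. [r1c1∈{6}] r1c1's peers cover all but 6, so r1c1=6.
Step 14. [r6c4∈{6}] r6c4's peers cover all but 6 ⇒ r6c4=6.
Step 15. [r6c2∈{5}] only 5 remains possible at r6c2. So r6c2=5.
Step 16. [r1c6∈{5}] nothing but 5 survives at r1c6. So r1c6=5.
Step 17. [r2c2∈{2}] r2c2's peers cover all but 2. So r2c2=2.
Step 18. [r1c2∈{4}] r1c2's peers cover all but 4. So r1c2=4.

Answer: 6 4 1 2 3 5 / 3 2 5 1 4 6 / 5 3 6 4 1 2 / 2 1 4 5 6 3 / 4 6 2 3 5 1 / 1 5 3 6 2 4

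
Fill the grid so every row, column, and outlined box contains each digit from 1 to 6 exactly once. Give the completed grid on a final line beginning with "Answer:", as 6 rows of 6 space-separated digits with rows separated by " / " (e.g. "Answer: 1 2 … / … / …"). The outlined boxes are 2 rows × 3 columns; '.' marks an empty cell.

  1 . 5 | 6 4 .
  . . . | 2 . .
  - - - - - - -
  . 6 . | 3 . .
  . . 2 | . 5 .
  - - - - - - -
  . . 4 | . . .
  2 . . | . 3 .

Step 1. [r2c3∈{3,6}] across col 3, 3 lands solely at r2c3. So r2c3=3.
Step 2. [r5c5∈{1,2,6}] across col 5, 6 lands solely at r5c5, so r5c5=6.
Step 3. [r3c3∈{1}] r3c3's peers cover all but 1, so r3c3=1.
Step 4. [r5c6∈{1,2,5}] in row 5, 2 fits only at r5c6. So r5c6=2.
Step 5. [r3c6∈{4}] only 4 remains possible at r3c6 ⇒ r3c6=4.
Step 6. [r4c4∈{1}] nothing but 1 survives at r4c4, so r4c4=1.
Step 7. [r5c4∈{5}] only 5 remains possible at r5c4, so r5c4=5.
Step 8. [r5c1∈{3}] r5c1 is down to just 3, so r5c1=3.
Step 9. [r2c2∈{4}] nothing but 4 survives at r2c2. So r2c2=4.
Step 10. [r6c6∈{1}] r6c6's peers cover all but 1. So r6c6=1.
Step 11. [r4c2∈{3}] only 3 remains possible at r4c2. So r4c2=3.
Step 12. [r6c3∈{6}] only 6 remains possible at r6c3, so r6c3=6.
Step 13. [r6c4∈{4}] r6c4 is down to just 4, so r6c4=4.
Step 14. [r3c1∈{5}] r3c1's peers cover all but 5, so r3c1=5.
Step 15. [r5c2∈{1}] r5c2 is down to just 1, so r5c2=1.
Step 16. [r3c5∈{2}] r3c5 has the single candidate 2. So r3c5=2.
Step 17. [r2c6∈{5}] r2c6's peers cover all but 5 ⇒ r2c6=5.
Step 18. [r1c2∈{2}] nothing but 2 survives at r1c2, so r1c2=2.
Step 19. [r4c1∈{4}] only 4 remains possible at r4c1, so r4c1=4.
Step 20. [r2c5∈{1}] nothing but 1 survives at r2c5. So r2c5=1.
Step 21. [r1c6∈{3}] r1c6's peers cover all but 3, so r1c6=3.
Step 22. [r4c6∈{6}] r4c6 has the single candidate 6. So r4c6=6.
Step 23. [r2c1∈{6}] nothing but 6 survives at r2c1. So r2c1=6.
Step 24. [r6c2∈{5}] only 5 remains possible at r6c2 ⇒ r6c2=5.

Answer: 1 2 5 6 4 3 / 6 4 3 2 1 5 / 5 6 1 3 2 4 / 4 3 2 1 5 6 / 3 1 4 5 6 2 / 2 5 6 4 3 1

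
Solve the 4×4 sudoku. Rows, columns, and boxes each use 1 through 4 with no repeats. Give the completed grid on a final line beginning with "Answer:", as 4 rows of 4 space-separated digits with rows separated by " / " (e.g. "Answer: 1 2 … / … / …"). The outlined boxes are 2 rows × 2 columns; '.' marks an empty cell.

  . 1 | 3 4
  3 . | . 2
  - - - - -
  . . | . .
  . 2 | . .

Step 1. [r3c3∈{1,2,4}] across row 3, 2 lands solely at r3c3. So r3c3=2.
Step 2. [r4c3∈{1,4}] r4c3 is the only open cell in col 3 admitting 4, so r4c3=4.
Step 3. [r4c4∈{1,3}] row 4 places 3 nowhere but r4c4, so r4c4=3.
Step 4. [r3c1∈{1,4}] in col 1, 4 fits only at r3c1. So r3c1=4.
Step 5. [r3c2∈{3}] only 3 remains possible at r3c2. So r3c2=3.
Step 6. [r2c2∈{4}] r2c2 has the single candidate 4. So r2c2=4.
Step 7. [r4c1∈{1}] only 1 remains possible at r4c1. So r4c1=1.
Step 8. [r1c1∈{2}] r1c1 has the single candidate 2, so r1c1=2.
Step 9. [r3c4∈{1}] r3c4 has the single candidate 1 ⇒ r3c4=1.
Step 10. [r2c3∈{1}] nothing but 1 survives at r2c3. So r2c3=1.

Answer: 2 1 3 4 / 3 4 1 2 / 4 3 2 1 / 1 2 4 3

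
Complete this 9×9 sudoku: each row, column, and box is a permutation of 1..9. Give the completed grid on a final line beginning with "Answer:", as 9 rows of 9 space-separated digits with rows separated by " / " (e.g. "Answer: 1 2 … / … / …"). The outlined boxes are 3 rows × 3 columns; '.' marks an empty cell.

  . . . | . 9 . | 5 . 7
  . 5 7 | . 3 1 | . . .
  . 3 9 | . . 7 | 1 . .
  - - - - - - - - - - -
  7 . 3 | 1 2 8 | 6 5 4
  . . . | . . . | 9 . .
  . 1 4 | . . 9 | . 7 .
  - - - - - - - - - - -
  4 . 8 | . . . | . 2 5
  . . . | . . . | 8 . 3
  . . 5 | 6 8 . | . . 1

Step 1. [r8c8∈{4,6,9}] across box 9, 6 lands solely at r8c8 ⇒ r8c8=6.
Step 2. [r1c2∈{2,4,6,8}] r1c2 is the only open cell in col 2 admitting 4, so r1c2=4.
Step 3. [r5c2∈{2,6,8}] across col 2, 8 lands solely at r5c2 ⇒ r5c2=8.
Step 4. [r5c9∈{2}] r5c9's peers cover all but 2 ⇒ r5c9=2.
Step 5. [r6c1∈{2,5,6}] 2 has one home in row 6: r6c1 ⇒ r6c1=2.
Step 6. [r3c4∈{2,4,5,8}] 2 has one home in row 3: r3c4. So r3c4=2.
Step 7. [r3c5∈{4,5,6}] across row 3, 5 lands solely at r3c5, so r3c5=5.
Step 8. [r2c4∈{4,8}] in box 2, 4 fits only at r2c4, so r2c4=4.
Step 9. [r5c3∈{6}] r5c3 has the single candidate 6, so r5c3=6.
Step 10. [r6c4∈{3,5}] row 6 places 5 nowhere but r6c4 ⇒ r6c4=5.
Step 11. [r7c7∈{7}] nothing but 7 survives at r7c7. So r7c7=7.
Step 12. [r9c8∈{4,9}] r9c8 is the only open cell in box 9 admitting 9 ⇒ r9c8=9.
Step 13. [r2c8∈{8}] r2c8's peers cover all but 8 ⇒ r2c8=8.
Step 14. [r8c1∈{1,9}] col 1 places 9 nowhere but r8c1 ⇒ r8c1=9.
Step 15. [r7c6∈{3}] only 3 remains possible at r7c6. So r7c6=3.
Step 16. [r8c3∈{1,2}] 1 has one home in box 7: r8c3. So r8c3=1.
Step 17. [r2c1∈{6}] only 6 remains possible at r2c1. So r2c1=6.
Step 18. [r5c6∈{4}] only 4 remains possible at r5c6 ⇒ r5c6=4.
Step 19. [r8c4∈{7}] r8c4's peers cover all but 7 ⇒ r8c4=7.
Step 20. [r9c6∈{2}] r9c6 is down to just 2. So r9c6=2.
Step 21. [r1c8∈{3}] r1c8 is down to just 3, so r1c8=3.
Step 22. [r3c1∈{8}] only 8 remains possible at r3c1, so r3c1=8.
Step 23. [r7c4∈{9}] r7c4 has the single candidate 9, so r7c4=9.
Step 24. [r1c4∈{8}] nothing but 8 survives at r1c4 ⇒ r1c4=8.
Step 25. [r6c9∈{8}] r6c9 has the single candidate 8. So r6c9=8.
Step 26. [r1c6∈{6}] only 6 remains possible at r1c6, so r1c6=6.
Step 27. [r8c2∈{2}] nothing but 2 survives at r8c2, so r8c2=2.
Step 28. [r2c9∈{9}] r2c9 is down to just 9, so r2c9=9.
Step 29. [r5c1∈{5}] only 5 remains possible at r5c1. So r5c1=5.
Step 30. [r6c7∈{3}] r6c7's peers cover all but 3 ⇒ r6c7=3.
Step 31. [r8c5∈{4}] r8c5 has the single candidate 4 ⇒ r8c5=4.
Step 32. [r5c8∈{1}] nothing but 1 survives at r5c8 ⇒ r5c8=1.
Step 33. [r1c3∈{2}] r1c3 is down to just 2, so r1c3=2.
Step 34. [r5c4∈{3}] r5c4 is down to just 3 ⇒ r5c4=3.
Step 35. [r5c5∈{7}] nothing but 7 survives at r5c5. So r5c5=7.
Step 36. [r8c6∈{5}] r8c6 is down to just 5. So r8c6=5.
Step 37. [r7c5∈{1}] r7c5 has the single candidate 1, so r7c5=1.
Step 38. [r3c8∈{4}] only 4 remains possible at r3c8 ⇒ r3c8=4.
Step 39. [r4c2∈{9}] r4c2 has the single candidate 9 ⇒ r4c2=9.
Step 40. [r9c7∈{4}] r9c7's peers cover all but 4 ⇒ r9c7=4.
Step 41. [r6c5∈{6}] r6c5's peers cover all but 6 ⇒ r6c5=6.
Step 42. [r7c2∈{6}] r7c2's peers cover all but 6, so r7c2=6.
Step 43. [r9c2∈{7}] only 7 remains possible at r9c2, so r9c2=7.
Step 44. [r1c1∈{1}] nothing but 1 survives at r1c1 ⇒ r1c1=1.
Step 45. [r9c1∈{3}] nothing but 3 survives at r9c1. So r9c1=3.
Step 46. [r2c7∈{2}] r2c7 has the single candidate 2. So r2c7=2.
Step 47. [r3c9∈{6}] r3c9 is down to just 6, so r3c9=6.

Answer: 1 4 2 8 9 6 5 3 7 / 6 5 7 4 3 1 2 8 9 / 8 3 9 2 5 7 1 4 6 / 7 9 3 1 2 8 6 5 4 / 5 8 6 3 7 4 9 1 2 / 2 1 4 5 6 9 3 7 8 / 4 6 8 9 1 3 7 2 5 / 9 2 1 7 4 5 8 6 3 / 3 7 5 6 8 2 4 9 1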